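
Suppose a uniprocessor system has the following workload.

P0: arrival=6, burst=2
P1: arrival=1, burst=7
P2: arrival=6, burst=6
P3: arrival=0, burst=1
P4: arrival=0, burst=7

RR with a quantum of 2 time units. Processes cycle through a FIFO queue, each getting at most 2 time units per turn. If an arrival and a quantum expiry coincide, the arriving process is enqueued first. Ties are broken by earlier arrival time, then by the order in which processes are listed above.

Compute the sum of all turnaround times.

63

Gantt: | P3 0-1 | P4 1-3 | P1 3-5 | P4 5-7 | P1 7-9 | P0 9-11 | P2 11-13 | P4 13-15 | P1 15-17 | P2 17-19 | P4 19-20 | P1 20-21 | P2 21-23 |
Completion: P0=11  P1=21  P2=23  P3=1  P4=20
Turnaround (C−A): P0=5  P1=20  P2=17  P3=1  P4=20
Turnaround = completion − arrival: P0=5, P1=20, P2=17, P3=1, P4=20
Total turnaround = 5 + 20 + 17 + 1 + 20 = 63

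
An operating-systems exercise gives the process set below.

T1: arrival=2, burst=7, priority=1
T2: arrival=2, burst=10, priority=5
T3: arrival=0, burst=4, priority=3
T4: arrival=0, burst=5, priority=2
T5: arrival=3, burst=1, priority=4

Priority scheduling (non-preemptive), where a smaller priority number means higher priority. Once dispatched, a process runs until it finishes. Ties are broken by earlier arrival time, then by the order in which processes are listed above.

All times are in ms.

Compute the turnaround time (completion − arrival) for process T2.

25

Gantt: | T4 0-5 | T1 5-12 | T3 12-16 | T5 16-17 | T2 17-27 |
Completion: T1=12  T2=27  T3=16  T4=5  T5=17
Turnaround(T2) = completion − arrival = 27 − 2 = 25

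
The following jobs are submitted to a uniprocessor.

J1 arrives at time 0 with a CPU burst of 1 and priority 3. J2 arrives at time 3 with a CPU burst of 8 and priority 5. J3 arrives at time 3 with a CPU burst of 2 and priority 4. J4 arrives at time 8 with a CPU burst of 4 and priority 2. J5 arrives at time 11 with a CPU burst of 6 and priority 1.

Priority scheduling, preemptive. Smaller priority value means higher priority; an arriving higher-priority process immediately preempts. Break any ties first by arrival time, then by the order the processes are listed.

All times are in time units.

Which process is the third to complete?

J5

Gantt: | J1 0-1 | idle 1-3 | J3 3-5 | J2 5-8 | J4 8-11 | J5 11-17 | J4 17-18 | J2 18-23 |
Completion: J1=1  J2=23  J3=5  J4=18  J5=17
Finish order: J1 → J3 → J5 → J4 → J2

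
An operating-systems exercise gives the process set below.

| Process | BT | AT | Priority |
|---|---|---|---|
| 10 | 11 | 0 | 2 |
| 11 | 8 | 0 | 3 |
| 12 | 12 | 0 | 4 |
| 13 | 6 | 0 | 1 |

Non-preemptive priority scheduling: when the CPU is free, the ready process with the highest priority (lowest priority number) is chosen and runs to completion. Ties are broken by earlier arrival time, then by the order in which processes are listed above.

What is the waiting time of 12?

Schedule: | 13 0-6 | 10 6-17 | 11 17-25 | 12 25-37 |
Completion: 10=17  11=25  12=37  13=6
Turnaround (C−A): 10=17  11=25  12=37  13=6
Waiting(12) = turnaround − burst = 37 − 12 = 25

25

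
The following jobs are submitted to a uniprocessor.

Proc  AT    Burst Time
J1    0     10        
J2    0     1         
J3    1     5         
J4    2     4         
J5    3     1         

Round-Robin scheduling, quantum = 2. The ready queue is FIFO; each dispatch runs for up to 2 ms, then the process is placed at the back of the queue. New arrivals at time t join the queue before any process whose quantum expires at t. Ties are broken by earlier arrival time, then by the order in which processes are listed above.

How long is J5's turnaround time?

7

Gantt: | J1 0-2 | J2 2-3 | J3 3-5 | J4 5-7 | J1 7-9 | J5 9-10 | J3 10-12 | J4 12-14 | J1 14-16 | J3 16-17 | J1 17-21 |
Completion: J1=21  J2=3  J3=17  J4=14  J5=10
Turnaround(J5) = completion − arrival = 10 − 3 = 7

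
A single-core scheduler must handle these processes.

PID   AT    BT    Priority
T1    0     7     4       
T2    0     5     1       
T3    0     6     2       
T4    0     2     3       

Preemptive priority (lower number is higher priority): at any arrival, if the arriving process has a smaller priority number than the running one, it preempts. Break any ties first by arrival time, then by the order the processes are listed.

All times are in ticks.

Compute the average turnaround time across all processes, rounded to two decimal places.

Timeline: | T2 0-5 | T3 5-11 | T4 11-13 | T1 13-20 |
Completion: T1=20  T2=5  T3=11  T4=13
Turnaround times: T1=20, T2=5, T3=11, T4=13
Average turnaround = (20+5+11+13) / 4 = 49/4 = 12.25

12.25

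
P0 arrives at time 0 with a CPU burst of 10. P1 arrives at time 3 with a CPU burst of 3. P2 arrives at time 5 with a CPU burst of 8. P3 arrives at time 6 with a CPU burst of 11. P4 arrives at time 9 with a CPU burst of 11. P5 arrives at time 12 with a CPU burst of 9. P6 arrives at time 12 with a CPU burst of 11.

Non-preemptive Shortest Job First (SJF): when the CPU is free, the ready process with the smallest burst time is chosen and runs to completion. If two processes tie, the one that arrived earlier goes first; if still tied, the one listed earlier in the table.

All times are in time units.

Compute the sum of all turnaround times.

183

Gantt: | P0 0-10 | P1 10-13 | P2 13-21 | P5 21-30 | P3 30-41 | P4 41-52 | P6 52-63 |
Completion: P0=10  P1=13  P2=21  P3=41  P4=52  P5=30  P6=63
Turnaround = completion − arrival: P0=10, P1=10, P2=16, P3=35, P4=43, P5=18, P6=51
Total turnaround = 10 + 10 + 16 + 35 + 43 + 18 + 51 = 183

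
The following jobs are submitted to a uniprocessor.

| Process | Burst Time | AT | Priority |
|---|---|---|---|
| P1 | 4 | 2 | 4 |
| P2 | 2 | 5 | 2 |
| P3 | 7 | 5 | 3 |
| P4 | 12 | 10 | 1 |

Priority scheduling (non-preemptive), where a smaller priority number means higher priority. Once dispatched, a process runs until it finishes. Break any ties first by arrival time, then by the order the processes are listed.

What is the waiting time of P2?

1

Gantt: | idle 0-2 | P1 2-6 | P2 6-8 | P3 8-15 | P4 15-27 |
Completion: P1=6  P2=8  P3=15  P4=27
Turnaround (C−A): P1=4  P2=3  P3=10  P4=17
Waiting(P2) = turnaround − burst = 3 − 2 = 1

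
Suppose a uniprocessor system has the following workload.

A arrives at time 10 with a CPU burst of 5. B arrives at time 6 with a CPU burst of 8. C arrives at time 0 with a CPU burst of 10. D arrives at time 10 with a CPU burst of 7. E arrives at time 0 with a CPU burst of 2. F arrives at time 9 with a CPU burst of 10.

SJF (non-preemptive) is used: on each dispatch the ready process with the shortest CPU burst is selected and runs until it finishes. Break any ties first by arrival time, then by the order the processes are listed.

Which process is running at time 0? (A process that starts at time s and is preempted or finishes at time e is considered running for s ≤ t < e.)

E

Timeline: | E 0-2 | C 2-12 | A 12-17 | D 17-24 | B 24-32 | F 32-42 |
Completion: A=17  B=32  C=12  D=24  E=2  F=42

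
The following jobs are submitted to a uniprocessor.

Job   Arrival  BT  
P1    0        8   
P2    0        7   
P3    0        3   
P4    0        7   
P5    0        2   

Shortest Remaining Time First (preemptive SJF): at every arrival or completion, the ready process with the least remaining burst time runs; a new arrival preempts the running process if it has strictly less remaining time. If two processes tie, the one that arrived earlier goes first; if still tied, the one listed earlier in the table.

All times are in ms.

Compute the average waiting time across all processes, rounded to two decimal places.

Timeline: | P5 0-2 | P3 2-5 | P2 5-12 | P4 12-19 | P1 19-27 |
Completion: P1=27  P2=12  P3=5  P4=19  P5=2
Waiting times: P1=19, P2=5, P3=2, P4=12, P5=0
Average waiting = (19+5+2+12+0) / 5 = 38/5 = 7.60

7.60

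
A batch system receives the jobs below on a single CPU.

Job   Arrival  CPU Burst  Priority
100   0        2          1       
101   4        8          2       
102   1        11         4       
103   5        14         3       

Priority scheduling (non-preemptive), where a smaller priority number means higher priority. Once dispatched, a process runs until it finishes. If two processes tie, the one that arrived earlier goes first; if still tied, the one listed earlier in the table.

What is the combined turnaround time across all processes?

61

Schedule: | 100 0-2 | 102 2-13 | 101 13-21 | 103 21-35 |
Completion: 100=2  101=21  102=13  103=35
Turnaround (C−A): 100=2  101=17  102=12  103=30
Turnaround = completion − arrival: 100=2, 101=17, 102=12, 103=30
Total turnaround = 2 + 17 + 12 + 30 = 61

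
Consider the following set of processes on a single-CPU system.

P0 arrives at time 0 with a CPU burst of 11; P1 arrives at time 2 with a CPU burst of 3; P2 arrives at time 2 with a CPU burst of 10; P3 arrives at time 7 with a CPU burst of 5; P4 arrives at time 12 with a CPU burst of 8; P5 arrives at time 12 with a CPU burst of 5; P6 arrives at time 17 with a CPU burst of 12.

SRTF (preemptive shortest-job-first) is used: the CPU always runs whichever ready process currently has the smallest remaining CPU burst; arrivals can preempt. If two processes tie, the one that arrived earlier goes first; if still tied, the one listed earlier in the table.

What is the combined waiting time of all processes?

Gantt: | P0 0-2 | P1 2-5 | P0 5-7 | P3 7-12 | P5 12-17 | P0 17-24 | P4 24-32 | P2 32-42 | P6 42-54 |
Completion: P0=24  P1=5  P2=42  P3=12  P4=32  P5=17  P6=54
Turnaround (C−A): P0=24  P1=3  P2=40  P3=5  P4=20  P5=5  P6=37
Waiting = turnaround − burst: P0=13, P1=0, P2=30, P3=0, P4=12, P5=0, P6=25
Total waiting = 13 + 0 + 30 + 0 + 12 + 0 + 25 = 80

80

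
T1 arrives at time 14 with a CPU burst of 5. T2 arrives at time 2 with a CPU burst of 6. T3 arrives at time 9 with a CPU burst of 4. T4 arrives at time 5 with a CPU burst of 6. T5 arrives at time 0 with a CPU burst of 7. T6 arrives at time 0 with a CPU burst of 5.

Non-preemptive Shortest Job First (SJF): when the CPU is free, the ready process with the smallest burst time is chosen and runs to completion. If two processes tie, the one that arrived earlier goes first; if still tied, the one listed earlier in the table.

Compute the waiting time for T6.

0

Gantt: | T6 0-5 | T2 5-11 | T3 11-15 | T1 15-20 | T4 20-26 | T5 26-33 |
Completion: T1=20  T2=11  T3=15  T4=26  T5=33  T6=5
Turnaround (C−A): T1=6  T2=9  T3=6  T4=21  T5=33  T6=5
Waiting(T6) = turnaround − burst = 5 − 5 = 0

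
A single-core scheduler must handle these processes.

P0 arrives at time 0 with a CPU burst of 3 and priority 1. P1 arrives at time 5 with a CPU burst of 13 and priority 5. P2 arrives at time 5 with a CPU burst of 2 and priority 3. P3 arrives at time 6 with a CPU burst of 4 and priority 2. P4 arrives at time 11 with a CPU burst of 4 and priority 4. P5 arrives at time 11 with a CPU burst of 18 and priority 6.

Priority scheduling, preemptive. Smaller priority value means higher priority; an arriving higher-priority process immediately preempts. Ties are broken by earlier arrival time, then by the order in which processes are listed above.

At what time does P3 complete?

Gantt: | P0 0-3 | idle 3-5 | P2 5-6 | P3 6-10 | P2 10-11 | P4 11-15 | P1 15-28 | P5 28-46 |
Completion: P0=3  P1=28  P2=11  P3=10  P4=15  P5=46
Turnaround (C−A): P0=3  P1=23  P2=6  P3=4  P4=4  P5=35

10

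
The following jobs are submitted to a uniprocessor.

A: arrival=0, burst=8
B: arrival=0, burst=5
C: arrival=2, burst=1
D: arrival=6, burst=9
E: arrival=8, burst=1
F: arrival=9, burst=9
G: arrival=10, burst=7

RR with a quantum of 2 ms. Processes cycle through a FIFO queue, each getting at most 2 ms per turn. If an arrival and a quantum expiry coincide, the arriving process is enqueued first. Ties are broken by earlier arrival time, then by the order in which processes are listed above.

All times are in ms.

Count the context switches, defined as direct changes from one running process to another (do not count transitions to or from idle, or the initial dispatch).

Schedule: | A 0-2 | B 2-4 | C 4-5 | A 5-7 | B 7-9 | D 9-11 | A 11-13 | E 13-14 | F 14-16 | B 16-17 | G 17-19 | D 19-21 | A 21-23 | F 23-25 | G 25-27 | D 27-29 | F 29-31 | G 31-33 | D 33-35 | F 35-37 | G 37-38 | D 38-39 | F 39-40 |
Completion: A=23  B=17  C=5  D=39  E=14  F=40  G=38

22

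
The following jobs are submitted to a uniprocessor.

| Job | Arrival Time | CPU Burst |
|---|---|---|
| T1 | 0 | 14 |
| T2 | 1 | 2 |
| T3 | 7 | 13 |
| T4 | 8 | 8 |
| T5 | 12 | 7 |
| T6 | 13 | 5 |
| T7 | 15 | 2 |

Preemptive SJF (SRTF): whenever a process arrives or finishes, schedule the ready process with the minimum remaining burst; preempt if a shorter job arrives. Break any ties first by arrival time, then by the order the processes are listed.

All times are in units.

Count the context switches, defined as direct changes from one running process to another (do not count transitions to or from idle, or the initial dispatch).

7

Timeline: | T1 0-1 | T2 1-3 | T1 3-16 | T7 16-18 | T6 18-23 | T5 23-30 | T4 30-38 | T3 38-51 |
Completion: T1=16  T2=3  T3=51  T4=38  T5=30  T6=23  T7=18
Turnaround (C−A): T1=16  T2=2  T3=44  T4=30  T5=18  T6=10  T7=3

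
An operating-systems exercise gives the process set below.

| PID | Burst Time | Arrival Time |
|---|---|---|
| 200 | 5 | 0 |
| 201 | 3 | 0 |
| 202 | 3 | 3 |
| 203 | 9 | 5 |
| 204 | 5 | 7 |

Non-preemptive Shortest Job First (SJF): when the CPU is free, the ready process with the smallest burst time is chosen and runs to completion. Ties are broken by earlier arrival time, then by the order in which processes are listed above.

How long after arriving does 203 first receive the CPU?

11

Gantt: | 201 0-3 | 202 3-6 | 200 6-11 | 204 11-16 | 203 16-25 |
Completion: 200=11  201=3  202=6  203=25  204=16
Response(203) = first start − arrival = 16 − 5 = 11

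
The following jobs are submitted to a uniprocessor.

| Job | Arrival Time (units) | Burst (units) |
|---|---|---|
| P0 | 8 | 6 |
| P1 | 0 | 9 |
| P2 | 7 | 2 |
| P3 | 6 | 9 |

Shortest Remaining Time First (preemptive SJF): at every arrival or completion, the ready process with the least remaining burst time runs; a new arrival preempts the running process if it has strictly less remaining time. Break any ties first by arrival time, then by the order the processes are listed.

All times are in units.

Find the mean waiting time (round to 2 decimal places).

Gantt: | P1 0-9 | P2 9-11 | P0 11-17 | P3 17-26 |
Completion: P0=17  P1=9  P2=11  P3=26
Turnaround (C−A): P0=9  P1=9  P2=4  P3=20
Waiting times: P0=3, P1=0, P2=2, P3=11
Average waiting = (3+0+2+11) / 4 = 16/4 = 4.00

4.00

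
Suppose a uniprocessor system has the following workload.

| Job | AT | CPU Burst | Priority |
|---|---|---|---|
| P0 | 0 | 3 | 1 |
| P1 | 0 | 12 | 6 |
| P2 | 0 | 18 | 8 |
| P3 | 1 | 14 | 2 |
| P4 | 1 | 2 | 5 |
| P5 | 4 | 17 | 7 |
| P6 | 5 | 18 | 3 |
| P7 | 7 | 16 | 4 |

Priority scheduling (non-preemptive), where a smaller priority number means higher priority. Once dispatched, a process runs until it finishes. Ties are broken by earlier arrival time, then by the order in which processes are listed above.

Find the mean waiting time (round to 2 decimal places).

36.00

Schedule: | P0 0-3 | P3 3-17 | P6 17-35 | P7 35-51 | P4 51-53 | P1 53-65 | P5 65-82 | P2 82-100 |
Completion: P0=3  P1=65  P2=100  P3=17  P4=53  P5=82  P6=35  P7=51
Turnaround (C−A): P0=3  P1=65  P2=100  P3=16  P4=52  P5=78  P6=30  P7=44
Waiting times: P0=0, P1=53, P2=82, P3=2, P4=50, P5=61, P6=12, P7=28
Average waiting = (0+53+82+2+50+61+12+28) / 8 = 288/8 = 36.00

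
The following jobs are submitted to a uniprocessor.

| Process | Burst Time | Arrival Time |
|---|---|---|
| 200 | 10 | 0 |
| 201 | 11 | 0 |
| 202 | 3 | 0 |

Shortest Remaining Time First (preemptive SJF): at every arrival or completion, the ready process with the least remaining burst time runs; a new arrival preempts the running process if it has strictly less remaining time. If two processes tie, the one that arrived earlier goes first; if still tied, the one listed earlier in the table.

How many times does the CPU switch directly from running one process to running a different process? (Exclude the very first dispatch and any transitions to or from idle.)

2

Gantt: | 202 0-3 | 200 3-13 | 201 13-24 |
Completion: 200=13  201=24  202=3
Turnaround (C−A): 200=13  201=24  202=3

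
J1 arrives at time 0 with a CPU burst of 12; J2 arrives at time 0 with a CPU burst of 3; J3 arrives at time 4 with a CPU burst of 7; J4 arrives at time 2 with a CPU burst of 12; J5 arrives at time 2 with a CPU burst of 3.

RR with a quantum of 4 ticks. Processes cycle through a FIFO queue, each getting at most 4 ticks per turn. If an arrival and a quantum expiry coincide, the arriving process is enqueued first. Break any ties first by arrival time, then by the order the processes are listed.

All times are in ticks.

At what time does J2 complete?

Timeline: | J1 0-4 | J2 4-7 | J4 7-11 | J5 11-14 | J3 14-18 | J1 18-22 | J4 22-26 | J3 26-29 | J1 29-33 | J4 33-37 |
Completion: J1=33  J2=7  J3=29  J4=37  J5=14

7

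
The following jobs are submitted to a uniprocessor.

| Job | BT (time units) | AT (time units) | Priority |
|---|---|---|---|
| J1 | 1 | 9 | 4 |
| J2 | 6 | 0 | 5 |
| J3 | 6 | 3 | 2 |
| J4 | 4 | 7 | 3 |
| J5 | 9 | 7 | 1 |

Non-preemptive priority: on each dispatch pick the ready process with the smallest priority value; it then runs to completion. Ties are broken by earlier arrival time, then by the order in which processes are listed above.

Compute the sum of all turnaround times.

64

Gantt: | J2 0-6 | J3 6-12 | J5 12-21 | J4 21-25 | J1 25-26 |
Completion: J1=26  J2=6  J3=12  J4=25  J5=21
Turnaround (C−A): J1=17  J2=6  J3=9  J4=18  J5=14
Turnaround = completion − arrival: J1=17, J2=6, J3=9, J4=18, J5=14
Total turnaround = 17 + 6 + 9 + 18 + 14 = 64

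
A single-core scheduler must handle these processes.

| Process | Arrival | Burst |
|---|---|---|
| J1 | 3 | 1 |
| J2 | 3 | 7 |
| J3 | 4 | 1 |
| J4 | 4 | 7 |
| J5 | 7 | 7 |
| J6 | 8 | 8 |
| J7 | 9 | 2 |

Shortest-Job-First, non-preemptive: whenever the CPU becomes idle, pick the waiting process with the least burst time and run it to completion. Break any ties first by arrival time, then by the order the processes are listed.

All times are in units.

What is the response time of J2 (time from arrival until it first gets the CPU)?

2

Timeline: | idle 0-3 | J1 3-4 | J3 4-5 | J2 5-12 | J7 12-14 | J4 14-21 | J5 21-28 | J6 28-36 |
Completion: J1=4  J2=12  J3=5  J4=21  J5=28  J6=36  J7=14
Response(J2) = first start − arrival = 5 − 3 = 2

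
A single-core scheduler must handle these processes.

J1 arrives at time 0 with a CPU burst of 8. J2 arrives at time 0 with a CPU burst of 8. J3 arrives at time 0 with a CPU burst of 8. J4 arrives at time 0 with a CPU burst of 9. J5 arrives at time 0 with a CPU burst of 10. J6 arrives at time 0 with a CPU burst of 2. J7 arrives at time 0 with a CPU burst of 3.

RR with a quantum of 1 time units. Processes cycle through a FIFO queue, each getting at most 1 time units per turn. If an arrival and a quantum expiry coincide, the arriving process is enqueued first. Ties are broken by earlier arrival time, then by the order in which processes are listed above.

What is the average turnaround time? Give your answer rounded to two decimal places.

Schedule: | J1 0-1 | J2 1-2 | J3 2-3 | J4 3-4 | J5 4-5 | J6 5-6 | J7 6-7 | J1 7-8 | J2 8-9 | J3 9-10 | J4 10-11 | J5 11-12 | J6 12-13 | J7 13-14 | J1 14-15 | J2 15-16 | J3 16-17 | J4 17-18 | J5 18-19 | J7 19-20 | J1 20-21 | J2 21-22 | J3 22-23 | J4 23-24 | J5 24-25 | J1 25-26 | J2 26-27 | J3 27-28 | J4 28-29 | J5 29-30 | J1 30-31 | J2 31-32 | J3 32-33 | J4 33-34 | J5 34-35 | J1 35-36 | J2 36-37 | J3 37-38 | J4 38-39 | J5 39-40 | J1 40-41 | J2 41-42 | J3 42-43 | J4 43-44 | J5 44-45 | J4 45-46 | J5 46-48 |
Completion: J1=41  J2=42  J3=43  J4=46  J5=48  J6=13  J7=20
Turnaround times: J1=41, J2=42, J3=43, J4=46, J5=48, J6=13, J7=20
Average turnaround = (41+42+43+46+48+13+20) / 7 = 253/7 = 36.14

36.14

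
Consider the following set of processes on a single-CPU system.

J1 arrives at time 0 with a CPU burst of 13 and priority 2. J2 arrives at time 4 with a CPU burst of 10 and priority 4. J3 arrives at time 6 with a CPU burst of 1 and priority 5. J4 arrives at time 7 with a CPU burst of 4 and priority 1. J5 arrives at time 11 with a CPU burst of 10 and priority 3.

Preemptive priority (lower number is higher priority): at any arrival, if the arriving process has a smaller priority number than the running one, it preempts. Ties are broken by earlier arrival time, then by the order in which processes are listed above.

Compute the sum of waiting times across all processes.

Gantt: | J1 0-7 | J4 7-11 | J1 11-17 | J5 17-27 | J2 27-37 | J3 37-38 |
Completion: J1=17  J2=37  J3=38  J4=11  J5=27
Waiting = turnaround − burst: J1=4, J2=23, J3=31, J4=0, J5=6
Total waiting = 4 + 23 + 31 + 0 + 6 = 64

64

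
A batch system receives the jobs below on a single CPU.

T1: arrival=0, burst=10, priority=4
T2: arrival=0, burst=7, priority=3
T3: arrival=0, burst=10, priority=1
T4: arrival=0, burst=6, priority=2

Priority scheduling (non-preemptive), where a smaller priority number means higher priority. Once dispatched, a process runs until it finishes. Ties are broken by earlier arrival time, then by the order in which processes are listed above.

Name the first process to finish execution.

T3

Timeline: | T3 0-10 | T4 10-16 | T2 16-23 | T1 23-33 |
Completion: T1=33  T2=23  T3=10  T4=16
Finish order: T3 → T4 → T2 → T1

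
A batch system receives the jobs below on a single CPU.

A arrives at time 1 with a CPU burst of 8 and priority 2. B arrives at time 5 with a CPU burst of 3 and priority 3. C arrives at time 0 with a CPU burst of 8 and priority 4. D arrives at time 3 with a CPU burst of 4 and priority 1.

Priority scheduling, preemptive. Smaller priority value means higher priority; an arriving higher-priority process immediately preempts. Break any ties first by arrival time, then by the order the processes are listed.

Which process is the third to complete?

Timeline: | C 0-1 | A 1-3 | D 3-7 | A 7-13 | B 13-16 | C 16-23 |
Completion: A=13  B=16  C=23  D=7
Turnaround (C−A): A=12  B=11  C=23  D=4
Finish order: D → A → B → C

B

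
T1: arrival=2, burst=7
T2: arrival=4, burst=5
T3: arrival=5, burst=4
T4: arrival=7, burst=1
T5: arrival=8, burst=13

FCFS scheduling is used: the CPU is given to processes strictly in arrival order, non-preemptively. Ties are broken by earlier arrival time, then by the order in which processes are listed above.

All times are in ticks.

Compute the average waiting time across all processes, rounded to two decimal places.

Schedule: | idle 0-2 | T1 2-9 | T2 9-14 | T3 14-18 | T4 18-19 | T5 19-32 |
Completion: T1=9  T2=14  T3=18  T4=19  T5=32
Waiting times: T1=0, T2=5, T3=9, T4=11, T5=11
Average waiting = (0+5+9+11+11) / 5 = 36/5 = 7.20

7.20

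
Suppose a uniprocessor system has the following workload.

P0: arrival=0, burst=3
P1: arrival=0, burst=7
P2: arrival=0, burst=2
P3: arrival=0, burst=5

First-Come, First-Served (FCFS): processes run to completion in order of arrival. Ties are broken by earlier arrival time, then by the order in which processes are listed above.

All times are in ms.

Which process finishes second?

Schedule: | P0 0-3 | P1 3-10 | P2 10-12 | P3 12-17 |
Completion: P0=3  P1=10  P2=12  P3=17
Turnaround (C−A): P0=3  P1=10  P2=12  P3=17
Finish order: P0 → P1 → P2 → P3

P1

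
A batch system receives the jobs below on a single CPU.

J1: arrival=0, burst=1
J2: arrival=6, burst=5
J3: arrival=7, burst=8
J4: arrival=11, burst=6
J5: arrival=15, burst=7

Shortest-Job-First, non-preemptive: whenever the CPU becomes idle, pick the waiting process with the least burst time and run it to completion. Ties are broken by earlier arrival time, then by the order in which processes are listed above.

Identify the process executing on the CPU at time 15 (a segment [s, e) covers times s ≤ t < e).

J4

Timeline: | J1 0-1 | idle 1-6 | J2 6-11 | J4 11-17 | J5 17-24 | J3 24-32 |
Completion: J1=1  J2=11  J3=32  J4=17  J5=24
Turnaround (C−A): J1=1  J2=5  J3=25  J4=6  J5=9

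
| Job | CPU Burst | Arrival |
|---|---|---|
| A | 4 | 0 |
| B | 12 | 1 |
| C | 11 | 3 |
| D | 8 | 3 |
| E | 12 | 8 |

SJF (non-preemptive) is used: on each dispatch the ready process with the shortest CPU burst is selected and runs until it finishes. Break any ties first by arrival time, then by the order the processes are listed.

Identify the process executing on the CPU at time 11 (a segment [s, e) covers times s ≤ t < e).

Timeline: | A 0-4 | D 4-12 | C 12-23 | B 23-35 | E 35-47 |
Completion: A=4  B=35  C=23  D=12  E=47
Turnaround (C−A): A=4  B=34  C=20  D=9  E=39

D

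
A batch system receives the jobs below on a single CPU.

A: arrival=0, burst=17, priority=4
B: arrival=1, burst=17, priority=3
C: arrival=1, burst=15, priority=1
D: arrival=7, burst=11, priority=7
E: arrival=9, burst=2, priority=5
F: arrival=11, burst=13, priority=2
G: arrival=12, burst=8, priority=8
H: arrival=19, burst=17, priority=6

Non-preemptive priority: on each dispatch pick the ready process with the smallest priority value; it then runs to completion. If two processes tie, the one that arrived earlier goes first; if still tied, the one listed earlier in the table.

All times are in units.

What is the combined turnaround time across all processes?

433

Schedule: | A 0-17 | C 17-32 | F 32-45 | B 45-62 | E 62-64 | H 64-81 | D 81-92 | G 92-100 |
Completion: A=17  B=62  C=32  D=92  E=64  F=45  G=100  H=81
Turnaround (C−A): A=17  B=61  C=31  D=85  E=55  F=34  G=88  H=62
Turnaround = completion − arrival: A=17, B=61, C=31, D=85, E=55, F=34, G=88, H=62
Total turnaround = 17 + 61 + 31 + 85 + 55 + 34 + 88 + 62 = 433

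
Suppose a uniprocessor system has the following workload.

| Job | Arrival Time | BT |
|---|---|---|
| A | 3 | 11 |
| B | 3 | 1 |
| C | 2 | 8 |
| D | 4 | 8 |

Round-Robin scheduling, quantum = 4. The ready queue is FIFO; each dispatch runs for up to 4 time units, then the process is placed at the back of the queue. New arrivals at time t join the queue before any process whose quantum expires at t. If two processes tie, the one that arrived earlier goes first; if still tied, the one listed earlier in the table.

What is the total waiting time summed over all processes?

47

Schedule: | idle 0-2 | C 2-6 | A 6-10 | B 10-11 | D 11-15 | C 15-19 | A 19-23 | D 23-27 | A 27-30 |
Completion: A=30  B=11  C=19  D=27
Turnaround (C−A): A=27  B=8  C=17  D=23
Waiting = turnaround − burst: A=16, B=7, C=9, D=15
Total waiting = 16 + 7 + 9 + 15 = 47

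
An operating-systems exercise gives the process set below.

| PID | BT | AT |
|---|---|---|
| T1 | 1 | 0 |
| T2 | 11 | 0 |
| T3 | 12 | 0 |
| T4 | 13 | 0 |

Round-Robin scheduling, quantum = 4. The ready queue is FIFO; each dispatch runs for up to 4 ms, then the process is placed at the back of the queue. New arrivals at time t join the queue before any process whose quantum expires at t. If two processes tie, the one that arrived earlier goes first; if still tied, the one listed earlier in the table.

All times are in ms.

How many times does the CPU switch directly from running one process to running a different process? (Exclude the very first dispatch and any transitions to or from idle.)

Timeline: | T1 0-1 | T2 1-5 | T3 5-9 | T4 9-13 | T2 13-17 | T3 17-21 | T4 21-25 | T2 25-28 | T3 28-32 | T4 32-37 |
Completion: T1=1  T2=28  T3=32  T4=37
Turnaround (C−A): T1=1  T2=28  T3=32  T4=37

9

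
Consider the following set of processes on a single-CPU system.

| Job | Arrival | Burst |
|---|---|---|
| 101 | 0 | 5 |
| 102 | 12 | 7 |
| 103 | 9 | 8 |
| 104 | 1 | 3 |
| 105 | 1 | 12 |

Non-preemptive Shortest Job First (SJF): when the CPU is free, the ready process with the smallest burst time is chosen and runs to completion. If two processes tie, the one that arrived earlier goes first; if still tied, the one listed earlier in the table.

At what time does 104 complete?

8

Gantt: | 101 0-5 | 104 5-8 | 105 8-20 | 102 20-27 | 103 27-35 |
Completion: 101=5  102=27  103=35  104=8  105=20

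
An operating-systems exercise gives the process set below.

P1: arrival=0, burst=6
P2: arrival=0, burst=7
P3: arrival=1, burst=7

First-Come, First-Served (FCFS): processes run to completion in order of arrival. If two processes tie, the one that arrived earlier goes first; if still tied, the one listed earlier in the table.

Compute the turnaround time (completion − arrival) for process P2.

13

Schedule: | P1 0-6 | P2 6-13 | P3 13-20 |
Completion: P1=6  P2=13  P3=20
Turnaround (C−A): P1=6  P2=13  P3=19
Turnaround(P2) = completion − arrival = 13 − 0 = 13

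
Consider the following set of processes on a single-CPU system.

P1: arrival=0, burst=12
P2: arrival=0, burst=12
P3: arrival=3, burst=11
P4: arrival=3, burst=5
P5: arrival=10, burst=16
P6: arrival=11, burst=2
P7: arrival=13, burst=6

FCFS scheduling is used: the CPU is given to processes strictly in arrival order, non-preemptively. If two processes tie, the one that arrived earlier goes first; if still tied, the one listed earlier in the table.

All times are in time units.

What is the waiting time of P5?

30

Timeline: | P1 0-12 | P2 12-24 | P3 24-35 | P4 35-40 | P5 40-56 | P6 56-58 | P7 58-64 |
Completion: P1=12  P2=24  P3=35  P4=40  P5=56  P6=58  P7=64
Turnaround (C−A): P1=12  P2=24  P3=32  P4=37  P5=46  P6=47  P7=51
Waiting(P5) = turnaround − burst = 46 − 16 = 30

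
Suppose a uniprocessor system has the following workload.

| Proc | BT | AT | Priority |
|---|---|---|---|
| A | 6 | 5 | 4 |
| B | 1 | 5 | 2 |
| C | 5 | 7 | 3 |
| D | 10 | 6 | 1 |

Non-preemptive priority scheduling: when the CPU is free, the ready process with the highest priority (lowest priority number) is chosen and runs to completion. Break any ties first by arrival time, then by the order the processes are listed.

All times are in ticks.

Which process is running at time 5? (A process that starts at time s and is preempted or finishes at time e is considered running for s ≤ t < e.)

Timeline: | idle 0-5 | B 5-6 | D 6-16 | C 16-21 | A 21-27 |
Completion: A=27  B=6  C=21  D=16
Turnaround (C−A): A=22  B=1  C=14  D=10

B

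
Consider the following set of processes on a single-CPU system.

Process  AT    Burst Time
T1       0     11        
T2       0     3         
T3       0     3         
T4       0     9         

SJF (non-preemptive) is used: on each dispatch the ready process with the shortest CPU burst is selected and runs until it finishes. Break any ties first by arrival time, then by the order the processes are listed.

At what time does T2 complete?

Gantt: | T2 0-3 | T3 3-6 | T4 6-15 | T1 15-26 |
Completion: T1=26  T2=3  T3=6  T4=15
Turnaround (C−A): T1=26  T2=3  T3=6  T4=15

3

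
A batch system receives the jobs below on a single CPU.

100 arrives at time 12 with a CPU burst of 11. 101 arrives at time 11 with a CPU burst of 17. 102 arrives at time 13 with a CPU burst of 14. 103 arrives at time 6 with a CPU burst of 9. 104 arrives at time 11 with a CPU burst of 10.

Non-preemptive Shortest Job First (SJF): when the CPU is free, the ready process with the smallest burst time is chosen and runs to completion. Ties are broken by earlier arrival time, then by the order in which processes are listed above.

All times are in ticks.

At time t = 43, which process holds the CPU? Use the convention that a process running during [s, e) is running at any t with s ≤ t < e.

102

Gantt: | idle 0-6 | 103 6-15 | 104 15-25 | 100 25-36 | 102 36-50 | 101 50-67 |
Completion: 100=36  101=67  102=50  103=15  104=25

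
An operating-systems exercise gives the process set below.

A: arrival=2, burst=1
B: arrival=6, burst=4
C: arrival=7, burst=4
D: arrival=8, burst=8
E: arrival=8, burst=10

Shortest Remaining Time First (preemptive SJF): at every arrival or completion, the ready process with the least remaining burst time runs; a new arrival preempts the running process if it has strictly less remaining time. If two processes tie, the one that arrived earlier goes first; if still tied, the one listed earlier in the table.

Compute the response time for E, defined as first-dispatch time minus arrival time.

Schedule: | idle 0-2 | A 2-3 | idle 3-6 | B 6-10 | C 10-14 | D 14-22 | E 22-32 |
Completion: A=3  B=10  C=14  D=22  E=32
Response(E) = first start − arrival = 22 − 8 = 14

14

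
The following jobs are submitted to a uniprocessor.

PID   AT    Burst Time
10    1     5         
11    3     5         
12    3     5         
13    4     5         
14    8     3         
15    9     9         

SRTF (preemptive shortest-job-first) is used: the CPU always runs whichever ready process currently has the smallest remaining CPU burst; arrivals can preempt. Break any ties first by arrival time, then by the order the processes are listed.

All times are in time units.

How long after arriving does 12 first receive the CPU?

11

Gantt: | idle 0-1 | 10 1-6 | 11 6-11 | 14 11-14 | 12 14-19 | 13 19-24 | 15 24-33 |
Completion: 10=6  11=11  12=19  13=24  14=14  15=33
Response(12) = first start − arrival = 14 − 3 = 11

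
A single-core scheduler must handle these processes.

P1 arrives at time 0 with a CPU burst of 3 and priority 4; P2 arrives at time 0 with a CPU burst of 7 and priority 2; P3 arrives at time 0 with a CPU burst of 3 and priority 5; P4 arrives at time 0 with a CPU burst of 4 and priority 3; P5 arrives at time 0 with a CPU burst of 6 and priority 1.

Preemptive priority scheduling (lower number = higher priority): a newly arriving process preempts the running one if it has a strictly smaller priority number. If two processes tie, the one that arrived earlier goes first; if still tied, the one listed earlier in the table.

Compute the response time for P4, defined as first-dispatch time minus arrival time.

13

Timeline: | P5 0-6 | P2 6-13 | P4 13-17 | P1 17-20 | P3 20-23 |
Completion: P1=20  P2=13  P3=23  P4=17  P5=6
Response(P4) = first start − arrival = 13 − 0 = 13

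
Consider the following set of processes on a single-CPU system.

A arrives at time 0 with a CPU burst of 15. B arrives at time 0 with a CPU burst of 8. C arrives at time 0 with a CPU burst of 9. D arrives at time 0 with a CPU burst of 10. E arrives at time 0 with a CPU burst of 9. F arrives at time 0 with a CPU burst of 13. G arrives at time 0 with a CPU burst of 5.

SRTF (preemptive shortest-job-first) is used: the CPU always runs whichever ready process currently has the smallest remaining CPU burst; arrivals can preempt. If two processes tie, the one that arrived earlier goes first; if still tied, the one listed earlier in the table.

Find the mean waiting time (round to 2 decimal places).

23.71

Gantt: | G 0-5 | B 5-13 | C 13-22 | E 22-31 | D 31-41 | F 41-54 | A 54-69 |
Completion: A=69  B=13  C=22  D=41  E=31  F=54  G=5
Turnaround (C−A): A=69  B=13  C=22  D=41  E=31  F=54  G=5
Waiting times: A=54, B=5, C=13, D=31, E=22, F=41, G=0
Average waiting = (54+5+13+31+22+41+0) / 7 = 166/7 = 23.71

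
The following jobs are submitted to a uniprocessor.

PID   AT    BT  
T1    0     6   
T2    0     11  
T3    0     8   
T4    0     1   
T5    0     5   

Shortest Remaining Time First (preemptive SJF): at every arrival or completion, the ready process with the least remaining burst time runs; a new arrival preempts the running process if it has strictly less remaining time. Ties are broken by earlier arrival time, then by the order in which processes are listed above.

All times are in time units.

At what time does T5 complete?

6

Timeline: | T4 0-1 | T5 1-6 | T1 6-12 | T3 12-20 | T2 20-31 |
Completion: T1=12  T2=31  T3=20  T4=1  T5=6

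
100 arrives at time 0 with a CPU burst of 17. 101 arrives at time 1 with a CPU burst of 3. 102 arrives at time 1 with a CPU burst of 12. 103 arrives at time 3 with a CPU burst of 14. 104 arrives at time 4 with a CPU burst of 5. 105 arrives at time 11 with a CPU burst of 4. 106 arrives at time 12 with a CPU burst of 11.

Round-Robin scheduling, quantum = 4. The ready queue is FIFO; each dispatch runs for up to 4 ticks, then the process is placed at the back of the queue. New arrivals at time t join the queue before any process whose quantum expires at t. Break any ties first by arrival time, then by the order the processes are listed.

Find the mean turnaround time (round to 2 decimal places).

40.57

Timeline: | 100 0-4 | 101 4-7 | 102 7-11 | 103 11-15 | 104 15-19 | 100 19-23 | 105 23-27 | 102 27-31 | 106 31-35 | 103 35-39 | 104 39-40 | 100 40-44 | 102 44-48 | 106 48-52 | 103 52-56 | 100 56-60 | 106 60-63 | 103 63-65 | 100 65-66 |
Completion: 100=66  101=7  102=48  103=65  104=40  105=27  106=63
Turnaround times: 100=66, 101=6, 102=47, 103=62, 104=36, 105=16, 106=51
Average turnaround = (66+6+47+62+36+16+51) / 7 = 284/7 = 40.57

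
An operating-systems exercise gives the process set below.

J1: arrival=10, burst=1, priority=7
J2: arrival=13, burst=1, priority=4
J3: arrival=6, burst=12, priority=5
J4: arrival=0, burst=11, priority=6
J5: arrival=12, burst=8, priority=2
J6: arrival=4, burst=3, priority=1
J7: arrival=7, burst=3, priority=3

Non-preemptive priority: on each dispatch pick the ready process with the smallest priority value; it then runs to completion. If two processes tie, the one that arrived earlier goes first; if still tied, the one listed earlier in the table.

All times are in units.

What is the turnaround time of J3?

32

Schedule: | J4 0-11 | J6 11-14 | J5 14-22 | J7 22-25 | J2 25-26 | J3 26-38 | J1 38-39 |
Completion: J1=39  J2=26  J3=38  J4=11  J5=22  J6=14  J7=25
Turnaround (C−A): J1=29  J2=13  J3=32  J4=11  J5=10  J6=10  J7=18
Turnaround(J3) = completion − arrival = 38 − 6 = 32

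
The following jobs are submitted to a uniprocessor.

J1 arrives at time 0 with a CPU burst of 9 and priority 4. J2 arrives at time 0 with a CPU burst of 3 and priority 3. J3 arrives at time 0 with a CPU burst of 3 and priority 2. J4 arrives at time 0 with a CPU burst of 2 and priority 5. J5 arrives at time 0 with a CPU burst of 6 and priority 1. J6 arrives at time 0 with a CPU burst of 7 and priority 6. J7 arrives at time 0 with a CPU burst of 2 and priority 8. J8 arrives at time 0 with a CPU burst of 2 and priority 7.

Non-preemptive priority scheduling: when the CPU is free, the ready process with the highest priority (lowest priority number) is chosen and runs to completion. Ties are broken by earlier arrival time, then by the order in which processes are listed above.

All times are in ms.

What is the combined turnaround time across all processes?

Timeline: | J5 0-6 | J3 6-9 | J2 9-12 | J1 12-21 | J4 21-23 | J6 23-30 | J8 30-32 | J7 32-34 |
Completion: J1=21  J2=12  J3=9  J4=23  J5=6  J6=30  J7=34  J8=32
Turnaround (C−A): J1=21  J2=12  J3=9  J4=23  J5=6  J6=30  J7=34  J8=32
Turnaround = completion − arrival: J1=21, J2=12, J3=9, J4=23, J5=6, J6=30, J7=34, J8=32
Total turnaround = 21 + 12 + 9 + 23 + 6 + 30 + 34 + 32 = 167

167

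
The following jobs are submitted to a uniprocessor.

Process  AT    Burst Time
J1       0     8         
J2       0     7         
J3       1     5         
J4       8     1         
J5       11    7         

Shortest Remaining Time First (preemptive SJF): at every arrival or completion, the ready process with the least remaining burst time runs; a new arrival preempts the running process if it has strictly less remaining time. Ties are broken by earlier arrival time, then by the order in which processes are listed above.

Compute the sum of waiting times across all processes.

Timeline: | J2 0-1 | J3 1-6 | J2 6-8 | J4 8-9 | J2 9-13 | J5 13-20 | J1 20-28 |
Completion: J1=28  J2=13  J3=6  J4=9  J5=20
Waiting = turnaround − burst: J1=20, J2=6, J3=0, J4=0, J5=2
Total waiting = 20 + 6 + 0 + 0 + 2 = 28

28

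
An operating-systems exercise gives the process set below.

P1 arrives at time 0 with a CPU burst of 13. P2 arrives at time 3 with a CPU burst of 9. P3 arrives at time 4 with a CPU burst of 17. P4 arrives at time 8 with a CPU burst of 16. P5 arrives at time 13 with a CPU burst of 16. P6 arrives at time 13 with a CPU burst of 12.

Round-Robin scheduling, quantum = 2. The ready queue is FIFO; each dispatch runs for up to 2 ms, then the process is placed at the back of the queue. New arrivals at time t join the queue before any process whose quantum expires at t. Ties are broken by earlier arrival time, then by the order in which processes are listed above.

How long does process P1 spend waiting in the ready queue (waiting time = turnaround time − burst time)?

39

Schedule: | P1 0-4 | P2 4-6 | P3 6-8 | P1 8-10 | P2 10-12 | P4 12-14 | P3 14-16 | P1 16-18 | P2 18-20 | P5 20-22 | P6 22-24 | P4 24-26 | P3 26-28 | P1 28-30 | P2 30-32 | P5 32-34 | P6 34-36 | P4 36-38 | P3 38-40 | P1 40-42 | P2 42-43 | P5 43-45 | P6 45-47 | P4 47-49 | P3 49-51 | P1 51-52 | P5 52-54 | P6 54-56 | P4 56-58 | P3 58-60 | P5 60-62 | P6 62-64 | P4 64-66 | P3 66-68 | P5 68-70 | P6 70-72 | P4 72-74 | P3 74-76 | P5 76-78 | P4 78-80 | P3 80-81 | P5 81-83 |
Completion: P1=52  P2=43  P3=81  P4=80  P5=83  P6=72
Turnaround (C−A): P1=52  P2=40  P3=77  P4=72  P5=70  P6=59
Waiting(P1) = turnaround − burst = 52 − 13 = 39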